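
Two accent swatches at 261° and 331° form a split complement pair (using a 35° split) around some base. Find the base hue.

The accents sit 35° either side of the complement, so the complement is their short-arc midpoint on the wheel.
Short-arc midpoint of 261° and 331°: 296°.
Base is 180° from the complement: 296 − 180 = 116°

116°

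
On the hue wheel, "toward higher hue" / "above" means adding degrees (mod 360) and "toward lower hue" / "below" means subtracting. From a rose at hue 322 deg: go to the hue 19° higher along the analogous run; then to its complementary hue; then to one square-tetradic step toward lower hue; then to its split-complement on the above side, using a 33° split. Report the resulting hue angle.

284°

+19° (analog 19° ↑): 322 + 19 = 341°
+180° (complement): 341 + 180 = 521 → 521 − 360 = 161°
−90° (square ↓): 161 − 90 = 71°
+213° (split-comp 33° ↑): 71 + 213 = 284°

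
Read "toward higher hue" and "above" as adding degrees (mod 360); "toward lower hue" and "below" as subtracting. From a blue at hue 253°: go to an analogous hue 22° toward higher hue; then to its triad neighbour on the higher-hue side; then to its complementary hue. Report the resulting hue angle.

215°

+22° (analog 22° ↑): 253 + 22 = 275°
+120° (triadic ↑): 275 + 120 = 395 → 395 − 360 = 35°
+180° (complement): 35 + 180 = 215°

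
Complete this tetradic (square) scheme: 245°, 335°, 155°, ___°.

65°

A square tetradic scheme places four hues every 90°.
The full set through 155° is {65°, 155°, 245°, 335°}.
Given {155°, 245°, 335°}, the missing hue is 65°.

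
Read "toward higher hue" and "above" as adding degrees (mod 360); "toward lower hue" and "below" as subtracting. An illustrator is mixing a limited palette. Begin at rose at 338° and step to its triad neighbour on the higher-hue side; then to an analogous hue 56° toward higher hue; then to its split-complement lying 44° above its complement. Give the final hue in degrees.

338 + 120 = 458 → 458 − 360 = 98°   (triadic ↑)
98 + 56 = 154°   (analog 56° ↑)
154 + 224 = 378 → 378 − 360 = 18°   (split-comp 44° ↑)

18°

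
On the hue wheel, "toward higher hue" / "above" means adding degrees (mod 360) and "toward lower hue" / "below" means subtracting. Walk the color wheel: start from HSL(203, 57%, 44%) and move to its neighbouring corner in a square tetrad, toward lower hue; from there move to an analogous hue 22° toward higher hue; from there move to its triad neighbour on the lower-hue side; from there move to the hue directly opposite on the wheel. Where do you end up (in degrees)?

195°

−90° (square ↓): 203 − 90 = 113°
+22° (analog 22° ↑): 113 + 22 = 135°
−120° (triadic ↓): 135 − 120 = 15°
+180° (complement): 15 + 180 = 195°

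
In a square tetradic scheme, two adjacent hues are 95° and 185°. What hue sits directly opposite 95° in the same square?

A square tetradic scheme places four hues 90° apart; opposite corners are 180° apart.
95 + 180 = 275°

275°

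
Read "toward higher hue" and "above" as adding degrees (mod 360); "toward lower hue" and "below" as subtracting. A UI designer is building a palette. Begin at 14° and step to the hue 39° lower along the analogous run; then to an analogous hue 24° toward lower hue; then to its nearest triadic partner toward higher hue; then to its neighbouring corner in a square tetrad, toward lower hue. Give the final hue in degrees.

341°

analog 39° ↓ −39°: 14 − 39 = -25 → -25 + 360 = 335°
analog 24° ↓ −24°: 335 − 24 = 311°
triadic ↑ +120°: 311 + 120 = 431 → 431 − 360 = 71°
square ↓ −90°: 71 − 90 = -19 → -19 + 360 = 341°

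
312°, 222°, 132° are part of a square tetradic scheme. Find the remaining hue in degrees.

42°

A square tetradic scheme places four hues every 90°.
The full set through 132° is {42°, 132°, 222°, 312°}.
Given {132°, 222°, 312°}, the missing hue is 42°.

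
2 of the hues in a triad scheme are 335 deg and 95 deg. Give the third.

A triad places three hues 120° apart.
The full set through 95° is {95°, 215°, 335°}.
Given {95°, 335°}, the missing hue is 215°.

215°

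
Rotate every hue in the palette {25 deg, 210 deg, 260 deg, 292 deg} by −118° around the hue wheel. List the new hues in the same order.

25 − 118 = -93 → -93 + 360 = 267°
210 − 118 = 92°
260 − 118 = 142°
292 − 118 = 174°

267°, 92°, 142°, 174°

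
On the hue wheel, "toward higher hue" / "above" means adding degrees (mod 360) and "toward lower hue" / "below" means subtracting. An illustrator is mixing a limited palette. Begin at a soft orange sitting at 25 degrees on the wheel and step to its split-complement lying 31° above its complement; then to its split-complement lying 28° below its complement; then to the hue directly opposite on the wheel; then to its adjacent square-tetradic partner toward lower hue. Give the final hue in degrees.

118°

+211° (split-comp 31° ↑): 25 + 211 = 236°
+152° (split-comp 28° ↓): 236 + 152 = 388 → 388 − 360 = 28°
+180° (complement): 28 + 180 = 208°
−90° (square ↓): 208 − 90 = 118°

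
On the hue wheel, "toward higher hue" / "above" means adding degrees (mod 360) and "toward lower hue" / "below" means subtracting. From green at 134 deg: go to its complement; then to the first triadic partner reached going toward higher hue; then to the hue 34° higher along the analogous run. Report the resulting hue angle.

108°

complement +180°: 134 + 180 = 314°
triadic ↑ +120°: 314 + 120 = 434 → 434 − 360 = 74°
analog 34° ↑ +34°: 74 + 34 = 108°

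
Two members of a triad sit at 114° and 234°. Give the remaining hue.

A triad spaces three hues 120° apart.
The full set is {114°, 234°, 354°}.

354°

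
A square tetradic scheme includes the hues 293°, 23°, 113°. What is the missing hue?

A square tetradic scheme places four hues every 90°.
The full set through 23° is {23°, 113°, 203°, 293°}.
Given {23°, 113°, 293°}, the missing hue is 203°.

203°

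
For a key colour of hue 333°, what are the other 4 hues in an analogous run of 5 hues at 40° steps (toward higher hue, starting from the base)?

13°, 53°, 93°, 133°

Analogous hues sit every 40° along the wheel.
333 + 40 = 373 → 373 − 360 = 13°
333 + 80 = 413 → 413 − 360 = 53°
333 + 120 = 453 → 453 − 360 = 93°
333 + 160 = 493 → 493 − 360 = 133°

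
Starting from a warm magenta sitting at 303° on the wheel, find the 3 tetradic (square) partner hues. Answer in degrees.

A square tetradic scheme places four hues every 90°.
303 + 90 = 393 → 393 − 360 = 33°
303 + 180 = 483 → 483 − 360 = 123°
303 + 270 = 573 → 573 − 360 = 213°

33°, 123°, and 213°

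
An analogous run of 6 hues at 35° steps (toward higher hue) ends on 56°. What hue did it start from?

241°

5 steps of 35° (toward higher hue) give a net shift of +175°.
Start = end − shift: 56 − 175 = -119 → -119 + 360 = 241°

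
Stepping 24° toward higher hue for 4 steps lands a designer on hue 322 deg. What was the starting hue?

226°

4 steps of 24° (toward higher hue) give a net shift of +96°.
Start = end − shift: 322 − 96 = 226°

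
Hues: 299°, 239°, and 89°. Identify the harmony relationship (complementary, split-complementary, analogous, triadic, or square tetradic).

Sort the hues: 89°, 239°, 299°.
Successive gaps around the wheel: 150°, 60°, 150°.
Two 150° gaps and one 60° gap — a base hue opposite a pair of accents 30° either side of its complement — is the split-complementary pattern.

split-complementary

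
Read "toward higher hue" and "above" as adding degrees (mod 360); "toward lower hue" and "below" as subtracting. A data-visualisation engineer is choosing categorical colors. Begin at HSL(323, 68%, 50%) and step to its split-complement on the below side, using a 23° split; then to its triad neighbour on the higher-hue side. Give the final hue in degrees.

240°

+157° (split-comp 23° ↓): 323 + 157 = 480 → 480 − 360 = 120°
+120° (triadic ↑): 120 + 120 = 240°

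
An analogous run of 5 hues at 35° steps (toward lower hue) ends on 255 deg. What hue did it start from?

35°

4 steps of 35° (toward lower hue) give a net shift of −140°.
Start = end − shift: 255 + 140 = 395 → 395 − 360 = 35°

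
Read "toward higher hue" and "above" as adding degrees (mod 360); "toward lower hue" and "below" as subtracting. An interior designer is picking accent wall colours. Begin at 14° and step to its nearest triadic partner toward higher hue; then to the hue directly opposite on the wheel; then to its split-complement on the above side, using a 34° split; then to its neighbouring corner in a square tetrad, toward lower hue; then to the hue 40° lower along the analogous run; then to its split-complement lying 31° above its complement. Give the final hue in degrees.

249°

14 + 120 = 134°   (triadic ↑)
134 + 180 = 314°   (complement)
314 + 214 = 528 → 528 − 360 = 168°   (split-comp 34° ↑)
168 − 90 = 78°   (square ↓)
78 − 40 = 38°   (analog 40° ↓)
38 + 211 = 249°   (split-comp 31° ↑)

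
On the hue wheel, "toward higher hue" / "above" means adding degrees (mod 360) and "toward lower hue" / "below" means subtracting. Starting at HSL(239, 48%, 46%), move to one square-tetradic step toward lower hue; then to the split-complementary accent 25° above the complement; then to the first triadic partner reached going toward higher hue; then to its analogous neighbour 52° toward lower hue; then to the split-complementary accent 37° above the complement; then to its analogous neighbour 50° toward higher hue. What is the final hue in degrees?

239 − 90 = 149°   (square ↓)
149 + 205 = 354°   (split-comp 25° ↑)
354 + 120 = 474 → 474 − 360 = 114°   (triadic ↑)
114 − 52 = 62°   (analog 52° ↓)
62 + 217 = 279°   (split-comp 37° ↑)
279 + 50 = 329°   (analog 50° ↑)

329°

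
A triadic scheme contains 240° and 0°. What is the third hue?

A triad spaces three hues 120° apart.
The full set is {0°, 120°, 240°}.

120°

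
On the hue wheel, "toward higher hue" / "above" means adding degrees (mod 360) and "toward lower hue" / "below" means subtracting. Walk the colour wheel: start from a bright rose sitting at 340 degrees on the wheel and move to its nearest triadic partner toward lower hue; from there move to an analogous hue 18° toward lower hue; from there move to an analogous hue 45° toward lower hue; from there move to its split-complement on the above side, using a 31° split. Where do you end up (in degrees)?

340 − 120 = 220°   (triadic ↓)
220 − 18 = 202°   (analog 18° ↓)
202 − 45 = 157°   (analog 45° ↓)
157 + 211 = 368 → 368 − 360 = 8°   (split-comp 31° ↑)

8°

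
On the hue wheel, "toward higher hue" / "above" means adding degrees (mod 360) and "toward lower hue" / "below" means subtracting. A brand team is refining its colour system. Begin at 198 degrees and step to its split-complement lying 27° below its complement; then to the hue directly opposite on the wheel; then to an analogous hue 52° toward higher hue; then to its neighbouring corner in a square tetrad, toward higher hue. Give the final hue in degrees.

split-comp 27° ↓ +153°: 198 + 153 = 351°
complement +180°: 351 + 180 = 531 → 531 − 360 = 171°
analog 52° ↑ +52°: 171 + 52 = 223°
square ↑ +90°: 223 + 90 = 313°

313°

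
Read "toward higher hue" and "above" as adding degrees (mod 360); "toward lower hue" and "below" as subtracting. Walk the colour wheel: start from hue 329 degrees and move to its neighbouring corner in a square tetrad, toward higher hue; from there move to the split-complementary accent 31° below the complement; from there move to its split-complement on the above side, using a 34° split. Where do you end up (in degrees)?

62°

square ↑ +90°: 329 + 90 = 419 → 419 − 360 = 59°
split-comp 31° ↓ +149°: 59 + 149 = 208°
split-comp 34° ↑ +214°: 208 + 214 = 422 → 422 − 360 = 62°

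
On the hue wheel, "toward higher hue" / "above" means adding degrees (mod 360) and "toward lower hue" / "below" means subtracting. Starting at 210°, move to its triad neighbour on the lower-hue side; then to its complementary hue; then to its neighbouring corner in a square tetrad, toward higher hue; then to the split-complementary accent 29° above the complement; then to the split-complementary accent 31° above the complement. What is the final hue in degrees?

60°

−120° (triadic ↓): 210 − 120 = 90°
+180° (complement): 90 + 180 = 270°
+90° (square ↑): 270 + 90 = 360 → 360 − 360 = 0°
+209° (split-comp 29° ↑): 0 + 209 = 209°
+211° (split-comp 31° ↑): 209 + 211 = 420 → 420 − 360 = 60°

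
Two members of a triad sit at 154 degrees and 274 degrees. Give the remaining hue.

34°

A triad spaces three hues 120° apart.
The full set is {34°, 154°, 274°}.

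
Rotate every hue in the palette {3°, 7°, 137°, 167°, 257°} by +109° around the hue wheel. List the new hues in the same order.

3 + 109 = 112°
7 + 109 = 116°
137 + 109 = 246°
167 + 109 = 276°
257 + 109 = 366 → 366 − 360 = 6°

112°, 116°, 246°, 276°, 6°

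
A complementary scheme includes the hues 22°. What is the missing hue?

202°

The complement sits 180° across the wheel.
The full set through 22° is {22°, 202°}.
Given {22°}, the missing hue is 202°.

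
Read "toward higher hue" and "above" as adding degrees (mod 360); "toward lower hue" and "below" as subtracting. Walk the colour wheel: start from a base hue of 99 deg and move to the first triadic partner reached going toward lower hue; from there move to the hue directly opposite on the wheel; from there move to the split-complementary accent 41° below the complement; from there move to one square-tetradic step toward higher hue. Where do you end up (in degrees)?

99 − 120 = -21 → -21 + 360 = 339°   (triadic ↓)
339 + 180 = 519 → 519 − 360 = 159°   (complement)
159 + 139 = 298°   (split-comp 41° ↓)
298 + 90 = 388 → 388 − 360 = 28°   (square ↑)

28°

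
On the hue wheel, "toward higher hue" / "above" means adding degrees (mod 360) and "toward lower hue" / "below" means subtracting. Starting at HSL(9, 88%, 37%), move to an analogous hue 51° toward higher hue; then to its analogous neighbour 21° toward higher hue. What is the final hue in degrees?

81°

analog 51° ↑ +51°: 9 + 51 = 60°
analog 21° ↑ +21°: 60 + 21 = 81°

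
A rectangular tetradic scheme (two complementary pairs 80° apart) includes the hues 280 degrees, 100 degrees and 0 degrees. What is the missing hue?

180°

A rectangular tetradic uses two complementary pairs 80° apart: offsets 0°, 80°, 180°, 260°.
Among {0°, 100°, 280°}, 280° and 100° are a 180° pair.
The remaining hue 0° needs its own complement: 0 + 180 = 180°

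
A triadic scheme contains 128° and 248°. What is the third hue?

8°

A triad spaces three hues 120° apart.
The full set is {8°, 128°, 248°}.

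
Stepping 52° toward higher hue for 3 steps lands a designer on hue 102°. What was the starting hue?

306°

3 steps of 52° (toward higher hue) give a net shift of +156°.
Start = end − shift: 102 − 156 = -54 → -54 + 360 = 306°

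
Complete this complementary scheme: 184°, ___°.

4°

The complement sits 180° across the wheel.
The full set through 184° is {4°, 184°}.
Given {184°}, the missing hue is 4°.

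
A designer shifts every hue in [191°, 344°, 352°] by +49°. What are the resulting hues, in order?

191 + 49 = 240°
344 + 49 = 393 → 393 − 360 = 33°
352 + 49 = 401 → 401 − 360 = 41°

240°, 33°, 41°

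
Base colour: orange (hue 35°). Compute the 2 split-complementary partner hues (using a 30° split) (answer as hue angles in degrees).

Split-complementary hues sit 30° either side of the complement.
Complement of 35°: 35 + 180 = 215°
215 − 30 = 185°
215 + 30 = 245°

185° and 245°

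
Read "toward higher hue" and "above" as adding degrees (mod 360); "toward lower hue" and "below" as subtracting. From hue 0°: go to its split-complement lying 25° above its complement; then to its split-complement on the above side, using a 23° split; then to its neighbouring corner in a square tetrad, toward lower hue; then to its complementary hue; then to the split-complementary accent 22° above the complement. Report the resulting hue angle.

+205° (split-comp 25° ↑): 0 + 205 = 205°
+203° (split-comp 23° ↑): 205 + 203 = 408 → 408 − 360 = 48°
−90° (square ↓): 48 − 90 = -42 → -42 + 360 = 318°
+180° (complement): 318 + 180 = 498 → 498 − 360 = 138°
+202° (split-comp 22° ↑): 138 + 202 = 340°

340°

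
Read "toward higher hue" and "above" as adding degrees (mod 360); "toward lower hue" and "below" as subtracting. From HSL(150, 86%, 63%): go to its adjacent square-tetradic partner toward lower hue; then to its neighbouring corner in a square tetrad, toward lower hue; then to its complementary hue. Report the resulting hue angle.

−90° (square ↓): 150 − 90 = 60°
−90° (square ↓): 60 − 90 = -30 → -30 + 360 = 330°
+180° (complement): 330 + 180 = 510 → 510 − 360 = 150°

150°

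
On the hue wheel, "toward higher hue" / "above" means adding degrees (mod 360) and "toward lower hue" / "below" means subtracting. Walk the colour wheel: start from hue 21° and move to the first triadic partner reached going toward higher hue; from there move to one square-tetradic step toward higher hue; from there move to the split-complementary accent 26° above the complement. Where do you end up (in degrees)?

21 + 120 = 141°   (triadic ↑)
141 + 90 = 231°   (square ↑)
231 + 206 = 437 → 437 − 360 = 77°   (split-comp 26° ↑)

77°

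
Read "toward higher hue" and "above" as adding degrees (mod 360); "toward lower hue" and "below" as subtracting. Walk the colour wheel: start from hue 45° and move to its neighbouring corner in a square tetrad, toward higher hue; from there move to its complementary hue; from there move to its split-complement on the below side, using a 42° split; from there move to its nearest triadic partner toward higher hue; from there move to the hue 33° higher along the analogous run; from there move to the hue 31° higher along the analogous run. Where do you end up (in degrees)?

277°

square ↑ +90°: 45 + 90 = 135°
complement +180°: 135 + 180 = 315°
split-comp 42° ↓ +138°: 315 + 138 = 453 → 453 − 360 = 93°
triadic ↑ +120°: 93 + 120 = 213°
analog 33° ↑ +33°: 213 + 33 = 246°
analog 31° ↑ +31°: 246 + 31 = 277°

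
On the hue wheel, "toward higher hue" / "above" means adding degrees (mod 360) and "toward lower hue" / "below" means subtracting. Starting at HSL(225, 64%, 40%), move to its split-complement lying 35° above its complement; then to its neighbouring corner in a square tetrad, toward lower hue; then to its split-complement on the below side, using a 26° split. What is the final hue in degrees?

split-comp 35° ↑ +215°: 225 + 215 = 440 → 440 − 360 = 80°
square ↓ −90°: 80 − 90 = -10 → -10 + 360 = 350°
split-comp 26° ↓ +154°: 350 + 154 = 504 → 504 − 360 = 144°

144°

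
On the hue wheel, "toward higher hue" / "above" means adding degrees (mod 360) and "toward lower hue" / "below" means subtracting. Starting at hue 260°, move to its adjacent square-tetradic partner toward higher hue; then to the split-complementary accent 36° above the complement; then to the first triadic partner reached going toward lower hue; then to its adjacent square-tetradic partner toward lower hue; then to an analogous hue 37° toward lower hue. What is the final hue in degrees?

319°

+90° (square ↑): 260 + 90 = 350°
+216° (split-comp 36° ↑): 350 + 216 = 566 → 566 − 360 = 206°
−120° (triadic ↓): 206 − 120 = 86°
−90° (square ↓): 86 − 90 = -4 → -4 + 360 = 356°
−37° (analog 37° ↓): 356 − 37 = 319°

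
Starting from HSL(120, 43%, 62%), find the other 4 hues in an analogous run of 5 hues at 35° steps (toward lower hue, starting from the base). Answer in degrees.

120 − 35 = 85°
120 − 70 = 50°
120 − 105 = 15°
120 − 140 = -20 → -20 + 360 = 340°

85°, 50°, 15° and 340°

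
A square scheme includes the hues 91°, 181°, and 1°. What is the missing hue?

A square tetradic scheme places four hues every 90°.
The full set through 1° is {1°, 91°, 181°, 271°}.
Given {1°, 91°, 181°}, the missing hue is 271°.

271°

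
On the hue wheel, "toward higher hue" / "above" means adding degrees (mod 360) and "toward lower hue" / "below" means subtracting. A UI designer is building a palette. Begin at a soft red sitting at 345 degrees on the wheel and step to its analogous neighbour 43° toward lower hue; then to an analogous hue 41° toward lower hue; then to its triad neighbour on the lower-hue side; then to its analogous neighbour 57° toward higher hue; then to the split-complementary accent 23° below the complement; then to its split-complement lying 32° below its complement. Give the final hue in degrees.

analog 43° ↓ −43°: 345 − 43 = 302°
analog 41° ↓ −41°: 302 − 41 = 261°
triadic ↓ −120°: 261 − 120 = 141°
analog 57° ↑ +57°: 141 + 57 = 198°
split-comp 23° ↓ +157°: 198 + 157 = 355°
split-comp 32° ↓ +148°: 355 + 148 = 503 → 503 − 360 = 143°

143°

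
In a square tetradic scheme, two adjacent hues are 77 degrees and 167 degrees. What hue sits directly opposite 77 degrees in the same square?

257°

A square tetradic scheme places four hues 90° apart; opposite corners are 180° apart.
77 + 180 = 257°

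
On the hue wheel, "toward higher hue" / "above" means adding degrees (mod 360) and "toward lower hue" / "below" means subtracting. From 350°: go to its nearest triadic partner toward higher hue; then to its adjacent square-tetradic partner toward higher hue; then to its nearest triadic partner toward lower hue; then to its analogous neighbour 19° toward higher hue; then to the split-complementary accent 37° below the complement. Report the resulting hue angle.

triadic ↑ +120°: 350 + 120 = 470 → 470 − 360 = 110°
square ↑ +90°: 110 + 90 = 200°
triadic ↓ −120°: 200 − 120 = 80°
analog 19° ↑ +19°: 80 + 19 = 99°
split-comp 37° ↓ +143°: 99 + 143 = 242°

242°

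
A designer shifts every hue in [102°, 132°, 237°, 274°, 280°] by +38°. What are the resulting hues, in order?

140°, 170°, 275°, 312°, 318°

102 + 38 = 140°
132 + 38 = 170°
237 + 38 = 275°
274 + 38 = 312°
280 + 38 = 318°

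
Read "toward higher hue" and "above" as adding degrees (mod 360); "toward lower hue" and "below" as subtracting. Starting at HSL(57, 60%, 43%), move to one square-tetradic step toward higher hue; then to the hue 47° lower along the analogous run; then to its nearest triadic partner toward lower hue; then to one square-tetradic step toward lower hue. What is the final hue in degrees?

250°

57 + 90 = 147°   (square ↑)
147 − 47 = 100°   (analog 47° ↓)
100 − 120 = -20 → -20 + 360 = 340°   (triadic ↓)
340 − 90 = 250°   (square ↓)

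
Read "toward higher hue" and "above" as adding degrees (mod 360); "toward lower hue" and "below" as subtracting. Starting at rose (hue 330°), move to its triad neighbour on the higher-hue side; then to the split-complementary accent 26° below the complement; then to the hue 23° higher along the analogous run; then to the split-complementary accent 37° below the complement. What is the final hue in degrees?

50°

triadic ↑ +120°: 330 + 120 = 450 → 450 − 360 = 90°
split-comp 26° ↓ +154°: 90 + 154 = 244°
analog 23° ↑ +23°: 244 + 23 = 267°
split-comp 37° ↓ +143°: 267 + 143 = 410 → 410 − 360 = 50°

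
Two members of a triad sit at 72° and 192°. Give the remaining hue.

A triad spaces three hues 120° apart.
The full set is {72°, 192°, 312°}.

312°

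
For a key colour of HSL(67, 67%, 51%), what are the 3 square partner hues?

A square tetradic scheme places four hues every 90°.
67 + 90 = 157°
67 + 180 = 247°
67 + 270 = 337°

157°, 247°, and 337°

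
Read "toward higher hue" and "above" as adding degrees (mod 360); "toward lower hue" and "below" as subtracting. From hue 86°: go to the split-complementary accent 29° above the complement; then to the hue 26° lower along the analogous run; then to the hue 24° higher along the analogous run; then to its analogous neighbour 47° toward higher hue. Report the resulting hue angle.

split-comp 29° ↑ +209°: 86 + 209 = 295°
analog 26° ↓ −26°: 295 − 26 = 269°
analog 24° ↑ +24°: 269 + 24 = 293°
analog 47° ↑ +47°: 293 + 47 = 340°

340°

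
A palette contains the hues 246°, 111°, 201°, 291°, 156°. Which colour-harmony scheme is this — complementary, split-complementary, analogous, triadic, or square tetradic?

Sort the hues: 111°, 156°, 201°, 246°, 291°.
Successive gaps around the wheel: 45°, 45°, 45°, 45°, 180°.
A run of hues at equal small steps (45°) with one large closing gap is an analogous group.

analogous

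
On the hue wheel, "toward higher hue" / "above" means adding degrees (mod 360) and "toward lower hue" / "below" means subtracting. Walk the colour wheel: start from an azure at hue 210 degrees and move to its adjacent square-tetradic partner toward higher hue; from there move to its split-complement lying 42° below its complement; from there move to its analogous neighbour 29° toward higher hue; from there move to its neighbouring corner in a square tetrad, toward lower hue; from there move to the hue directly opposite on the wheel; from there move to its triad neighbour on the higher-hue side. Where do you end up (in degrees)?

317°

210 + 90 = 300°   (square ↑)
300 + 138 = 438 → 438 − 360 = 78°   (split-comp 42° ↓)
78 + 29 = 107°   (analog 29° ↑)
107 − 90 = 17°   (square ↓)
17 + 180 = 197°   (complement)
197 + 120 = 317°   (triadic ↑)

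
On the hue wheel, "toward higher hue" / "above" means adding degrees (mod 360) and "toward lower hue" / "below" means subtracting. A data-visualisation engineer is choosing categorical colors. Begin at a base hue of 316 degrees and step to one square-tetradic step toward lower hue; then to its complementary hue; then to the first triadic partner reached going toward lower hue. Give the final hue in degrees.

286°

−90° (square ↓): 316 − 90 = 226°
+180° (complement): 226 + 180 = 406 → 406 − 360 = 46°
−120° (triadic ↓): 46 − 120 = -74 → -74 + 360 = 286°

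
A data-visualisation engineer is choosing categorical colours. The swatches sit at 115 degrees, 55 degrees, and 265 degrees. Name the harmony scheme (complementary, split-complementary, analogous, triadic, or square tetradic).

split-complementary

Sort the hues: 55°, 115°, 265°.
Successive gaps around the wheel: 60°, 150°, 150°.
Two 150° gaps and one 60° gap — a base hue opposite a pair of accents 30° either side of its complement — is the split-complementary pattern.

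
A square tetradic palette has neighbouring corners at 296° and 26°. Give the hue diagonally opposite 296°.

A square tetradic scheme places four hues 90° apart; opposite corners are 180° apart.
296 + 180 = 476 → 476 − 360 = 116°

116°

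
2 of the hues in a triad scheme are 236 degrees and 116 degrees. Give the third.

A triad places three hues 120° apart.
The full set through 116° is {116°, 236°, 356°}.
Given {116°, 236°}, the missing hue is 356°.

356°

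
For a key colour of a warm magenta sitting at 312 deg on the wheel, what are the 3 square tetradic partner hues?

A square tetradic scheme places four hues every 90°.
312 + 90 = 402 → 402 − 360 = 42°
312 + 180 = 492 → 492 − 360 = 132°
312 + 270 = 582 → 582 − 360 = 222°

42°, 132°, 222°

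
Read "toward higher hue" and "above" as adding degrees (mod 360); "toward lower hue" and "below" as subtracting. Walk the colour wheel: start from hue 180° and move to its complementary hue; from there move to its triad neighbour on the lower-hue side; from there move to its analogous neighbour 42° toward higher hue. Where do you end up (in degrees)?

180 + 180 = 360 → 360 − 360 = 0°   (complement)
0 − 120 = -120 → -120 + 360 = 240°   (triadic ↓)
240 + 42 = 282°   (analog 42° ↑)

282°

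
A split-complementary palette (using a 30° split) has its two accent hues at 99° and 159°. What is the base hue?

The accents sit 30° either side of the complement, so the complement is their short-arc midpoint on the wheel.
Short-arc midpoint of 99° and 159°: 129°.
Base is 180° from the complement: 129 − 180 = -51 → -51 + 360 = 309°

309°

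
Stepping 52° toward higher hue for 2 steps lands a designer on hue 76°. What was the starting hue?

332°

2 steps of 52° (toward higher hue) give a net shift of +104°.
Start = end − shift: 76 − 104 = -28 → -28 + 360 = 332°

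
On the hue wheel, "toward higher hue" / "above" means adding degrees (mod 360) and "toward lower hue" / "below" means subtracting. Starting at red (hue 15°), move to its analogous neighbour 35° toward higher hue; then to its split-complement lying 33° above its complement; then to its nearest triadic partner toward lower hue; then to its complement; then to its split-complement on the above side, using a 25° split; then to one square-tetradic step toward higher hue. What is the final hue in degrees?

analog 35° ↑ +35°: 15 + 35 = 50°
split-comp 33° ↑ +213°: 50 + 213 = 263°
triadic ↓ −120°: 263 − 120 = 143°
complement +180°: 143 + 180 = 323°
split-comp 25° ↑ +205°: 323 + 205 = 528 → 528 − 360 = 168°
square ↑ +90°: 168 + 90 = 258°

258°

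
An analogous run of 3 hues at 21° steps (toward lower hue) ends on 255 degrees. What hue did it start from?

297°

2 steps of 21° (toward lower hue) give a net shift of −42°.
Start = end − shift: 255 + 42 = 297°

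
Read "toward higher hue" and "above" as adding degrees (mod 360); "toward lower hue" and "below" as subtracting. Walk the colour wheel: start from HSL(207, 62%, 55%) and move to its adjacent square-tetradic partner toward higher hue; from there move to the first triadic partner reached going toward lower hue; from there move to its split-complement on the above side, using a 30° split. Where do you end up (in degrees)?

square ↑ +90°: 207 + 90 = 297°
triadic ↓ −120°: 297 − 120 = 177°
split-comp 30° ↑ +210°: 177 + 210 = 387 → 387 − 360 = 27°

27°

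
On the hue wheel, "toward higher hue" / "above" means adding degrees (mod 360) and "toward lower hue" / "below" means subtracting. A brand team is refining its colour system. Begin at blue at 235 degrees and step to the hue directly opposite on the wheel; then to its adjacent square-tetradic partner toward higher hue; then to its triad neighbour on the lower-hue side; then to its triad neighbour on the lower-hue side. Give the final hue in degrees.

+180° (complement): 235 + 180 = 415 → 415 − 360 = 55°
+90° (square ↑): 55 + 90 = 145°
−120° (triadic ↓): 145 − 120 = 25°
−120° (triadic ↓): 25 − 120 = -95 → -95 + 360 = 265°

265°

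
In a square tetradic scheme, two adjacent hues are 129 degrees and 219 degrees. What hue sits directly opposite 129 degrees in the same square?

A square tetradic scheme places four hues 90° apart; opposite corners are 180° apart.
129 + 180 = 309°

309°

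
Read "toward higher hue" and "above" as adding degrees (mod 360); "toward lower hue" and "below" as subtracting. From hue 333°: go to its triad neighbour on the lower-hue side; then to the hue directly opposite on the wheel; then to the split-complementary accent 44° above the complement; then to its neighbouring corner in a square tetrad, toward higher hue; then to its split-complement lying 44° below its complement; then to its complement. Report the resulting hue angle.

−120° (triadic ↓): 333 − 120 = 213°
+180° (complement): 213 + 180 = 393 → 393 − 360 = 33°
+224° (split-comp 44° ↑): 33 + 224 = 257°
+90° (square ↑): 257 + 90 = 347°
+136° (split-comp 44° ↓): 347 + 136 = 483 → 483 − 360 = 123°
+180° (complement): 123 + 180 = 303°

303°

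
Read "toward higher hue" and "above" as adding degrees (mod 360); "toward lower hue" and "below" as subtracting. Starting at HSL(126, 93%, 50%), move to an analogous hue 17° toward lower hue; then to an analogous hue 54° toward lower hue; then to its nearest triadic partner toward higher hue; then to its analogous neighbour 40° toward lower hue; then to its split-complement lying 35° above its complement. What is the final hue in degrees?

350°

analog 17° ↓ −17°: 126 − 17 = 109°
analog 54° ↓ −54°: 109 − 54 = 55°
triadic ↑ +120°: 55 + 120 = 175°
analog 40° ↓ −40°: 175 − 40 = 135°
split-comp 35° ↑ +215°: 135 + 215 = 350°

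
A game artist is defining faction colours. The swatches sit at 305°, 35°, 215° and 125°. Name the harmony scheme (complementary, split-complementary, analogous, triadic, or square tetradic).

square tetradic

Sort the hues: 35°, 125°, 215°, 305°.
Successive gaps around the wheel: 90°, 90°, 90°, 90°.
Four hues every 90° form a square tetradic scheme.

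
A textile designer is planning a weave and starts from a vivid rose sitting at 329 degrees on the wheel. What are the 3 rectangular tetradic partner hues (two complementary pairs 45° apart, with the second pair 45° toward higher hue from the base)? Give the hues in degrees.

329 + 45 = 374 → 374 − 360 = 14°
329 + 180 = 509 → 509 − 360 = 149°
329 + 225 = 554 → 554 − 360 = 194°

14°, 149°, and 194°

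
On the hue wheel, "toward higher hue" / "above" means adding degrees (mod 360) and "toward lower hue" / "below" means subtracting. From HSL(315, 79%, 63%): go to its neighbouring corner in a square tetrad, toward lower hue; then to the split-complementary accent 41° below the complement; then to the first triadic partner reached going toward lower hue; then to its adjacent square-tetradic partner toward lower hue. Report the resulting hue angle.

−90° (square ↓): 315 − 90 = 225°
+139° (split-comp 41° ↓): 225 + 139 = 364 → 364 − 360 = 4°
−120° (triadic ↓): 4 − 120 = -116 → -116 + 360 = 244°
−90° (square ↓): 244 − 90 = 154°

154°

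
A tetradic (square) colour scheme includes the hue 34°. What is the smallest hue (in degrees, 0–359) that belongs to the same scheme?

A square tetradic scheme places four hues every 90°.
The full set through 34° is {34°, 124°, 214°, 304°}.

34°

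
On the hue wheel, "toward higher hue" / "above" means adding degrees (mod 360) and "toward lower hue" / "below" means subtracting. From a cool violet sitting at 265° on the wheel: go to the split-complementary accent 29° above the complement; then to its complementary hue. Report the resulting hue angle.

+209° (split-comp 29° ↑): 265 + 209 = 474 → 474 − 360 = 114°
+180° (complement): 114 + 180 = 294°

294°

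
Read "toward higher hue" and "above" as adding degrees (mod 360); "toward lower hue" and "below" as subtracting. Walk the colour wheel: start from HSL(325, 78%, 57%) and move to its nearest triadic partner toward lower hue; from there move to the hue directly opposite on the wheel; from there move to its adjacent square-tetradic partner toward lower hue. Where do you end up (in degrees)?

325 − 120 = 205°   (triadic ↓)
205 + 180 = 385 → 385 − 360 = 25°   (complement)
25 − 90 = -65 → -65 + 360 = 295°   (square ↓)

295°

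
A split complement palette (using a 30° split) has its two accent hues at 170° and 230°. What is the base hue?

The accents sit 30° either side of the complement, so the complement is their short-arc midpoint on the wheel.
Short-arc midpoint of 170° and 230°: 200°.
Base is 180° from the complement: 200 − 180 = 20°

20°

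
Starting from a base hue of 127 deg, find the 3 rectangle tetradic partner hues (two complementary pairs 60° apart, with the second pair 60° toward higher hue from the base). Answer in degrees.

127 + 60 = 187°
127 + 180 = 307°
127 + 240 = 367 → 367 − 360 = 7°

187°, 307°, 7°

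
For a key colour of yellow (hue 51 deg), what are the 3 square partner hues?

A square tetradic scheme places four hues every 90°.
51 + 90 = 141°
51 + 180 = 231°
51 + 270 = 321°

141°, 231°, and 321°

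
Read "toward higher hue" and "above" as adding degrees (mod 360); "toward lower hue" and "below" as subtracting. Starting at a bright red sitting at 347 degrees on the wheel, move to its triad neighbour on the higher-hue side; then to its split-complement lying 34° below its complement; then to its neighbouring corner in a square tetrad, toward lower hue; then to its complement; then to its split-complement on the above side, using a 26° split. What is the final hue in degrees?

triadic ↑ +120°: 347 + 120 = 467 → 467 − 360 = 107°
split-comp 34° ↓ +146°: 107 + 146 = 253°
square ↓ −90°: 253 − 90 = 163°
complement +180°: 163 + 180 = 343°
split-comp 26° ↑ +206°: 343 + 206 = 549 → 549 − 360 = 189°

189°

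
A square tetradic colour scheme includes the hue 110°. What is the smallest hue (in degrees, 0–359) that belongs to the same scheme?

A square tetradic scheme places four hues every 90°.
The full set through 110° is {20°, 110°, 200°, 290°}.

20°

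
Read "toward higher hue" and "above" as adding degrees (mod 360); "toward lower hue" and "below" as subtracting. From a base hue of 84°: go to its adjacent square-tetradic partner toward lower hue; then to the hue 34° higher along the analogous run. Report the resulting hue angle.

−90° (square ↓): 84 − 90 = -6 → -6 + 360 = 354°
+34° (analog 34° ↑): 354 + 34 = 388 → 388 − 360 = 28°

28°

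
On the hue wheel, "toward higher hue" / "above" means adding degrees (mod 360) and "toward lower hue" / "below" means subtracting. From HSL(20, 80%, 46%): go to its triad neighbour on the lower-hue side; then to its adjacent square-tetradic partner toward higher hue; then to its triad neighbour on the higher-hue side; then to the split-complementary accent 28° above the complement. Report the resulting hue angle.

318°

triadic ↓ −120°: 20 − 120 = -100 → -100 + 360 = 260°
square ↑ +90°: 260 + 90 = 350°
triadic ↑ +120°: 350 + 120 = 470 → 470 − 360 = 110°
split-comp 28° ↑ +208°: 110 + 208 = 318°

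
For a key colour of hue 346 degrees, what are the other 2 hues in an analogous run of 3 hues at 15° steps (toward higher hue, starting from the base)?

1° and 16°

Analogous hues sit every 15° along the wheel.
346 + 15 = 361 → 361 − 360 = 1°
346 + 30 = 376 → 376 − 360 = 16°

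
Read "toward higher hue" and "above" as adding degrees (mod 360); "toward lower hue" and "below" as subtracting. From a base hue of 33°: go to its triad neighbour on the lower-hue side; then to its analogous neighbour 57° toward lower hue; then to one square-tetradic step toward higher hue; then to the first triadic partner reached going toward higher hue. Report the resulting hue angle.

−120° (triadic ↓): 33 − 120 = -87 → -87 + 360 = 273°
−57° (analog 57° ↓): 273 − 57 = 216°
+90° (square ↑): 216 + 90 = 306°
+120° (triadic ↑): 306 + 120 = 426 → 426 − 360 = 66°

66°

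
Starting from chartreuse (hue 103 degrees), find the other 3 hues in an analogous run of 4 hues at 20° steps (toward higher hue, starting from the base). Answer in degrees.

123°, 143°, 163°

Analogous hues sit every 20° along the wheel.
103 + 20 = 123°
103 + 40 = 143°
103 + 60 = 163°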